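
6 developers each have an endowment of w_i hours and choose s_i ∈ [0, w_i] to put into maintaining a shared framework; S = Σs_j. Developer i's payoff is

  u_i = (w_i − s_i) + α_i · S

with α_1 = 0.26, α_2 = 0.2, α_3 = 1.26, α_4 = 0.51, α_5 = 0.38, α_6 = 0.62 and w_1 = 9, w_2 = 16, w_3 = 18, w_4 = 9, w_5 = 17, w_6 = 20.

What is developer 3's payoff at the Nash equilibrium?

∂u_i/∂s_i = α_i − 1, so developer i contributes w_i if α_i > 1, else 0.
α_i > 1 for i ∈ {3}; NE contributions (0, 0, 18, 0, 0, 0), S = 18.
u_3 = (18 − 18) + 1.26·18 = 22.68.

22.68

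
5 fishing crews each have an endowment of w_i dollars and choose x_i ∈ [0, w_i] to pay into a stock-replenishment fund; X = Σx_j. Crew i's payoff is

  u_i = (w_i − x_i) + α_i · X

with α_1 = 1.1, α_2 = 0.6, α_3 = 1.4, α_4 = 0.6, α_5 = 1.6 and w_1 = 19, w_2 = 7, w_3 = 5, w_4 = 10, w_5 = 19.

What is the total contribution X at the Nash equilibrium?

∂u_i/∂x_i = α_i − 1, so crew i contributes w_i if α_i > 1, else 0.
α_i > 1 for i ∈ {1, 3, 5}; NE contributions (19, 0, 5, 0, 19), X = 43.

43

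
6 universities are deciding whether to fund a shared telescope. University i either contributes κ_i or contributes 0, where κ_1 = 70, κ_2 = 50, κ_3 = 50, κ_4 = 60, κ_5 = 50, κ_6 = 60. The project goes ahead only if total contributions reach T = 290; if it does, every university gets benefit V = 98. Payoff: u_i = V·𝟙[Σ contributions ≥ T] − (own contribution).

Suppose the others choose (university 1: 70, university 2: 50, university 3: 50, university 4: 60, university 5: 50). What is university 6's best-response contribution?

Others' total = 280. Contributing 60 brings total to 340 ≥ 290: gain V − κ_6 = 38.
Best response: 60.

60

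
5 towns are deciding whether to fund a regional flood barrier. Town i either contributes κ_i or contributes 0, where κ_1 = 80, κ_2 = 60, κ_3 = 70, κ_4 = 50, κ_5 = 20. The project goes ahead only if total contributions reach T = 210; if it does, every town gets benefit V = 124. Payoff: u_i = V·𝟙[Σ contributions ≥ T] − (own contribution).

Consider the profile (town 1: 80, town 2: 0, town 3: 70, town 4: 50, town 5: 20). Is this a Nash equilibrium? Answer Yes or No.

Yes

Total = 220 ≥ 210: provided.
Town 1 (pledges 80, payoff 44): dropping to 0 → total 140, payoff 0. No gain.
Town 2 (pledges 0, payoff 124): pledging 60 → total 280, payoff 64. No gain.
Town 3 (pledges 70, payoff 54): dropping to 0 → total 150, payoff 0. No gain.
Town 4 (pledges 50, payoff 74): dropping to 0 → total 170, payoff 0. No gain.
Town 5 (pledges 20, payoff 104): dropping to 0 → total 200, payoff 0. No gain.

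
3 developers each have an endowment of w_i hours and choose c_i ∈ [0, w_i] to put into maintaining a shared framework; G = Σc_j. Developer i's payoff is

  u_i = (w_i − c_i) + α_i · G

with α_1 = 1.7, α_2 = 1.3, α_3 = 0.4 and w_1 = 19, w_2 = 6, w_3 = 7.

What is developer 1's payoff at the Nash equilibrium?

42.5

∂u_i/∂c_i = α_i − 1, so developer i contributes w_i if α_i > 1, else 0.
α_i > 1 for i ∈ {1, 2}; NE contributions (19, 6, 0), G = 25.
u_1 = (19 − 19) + 1.7·25 = 42.5.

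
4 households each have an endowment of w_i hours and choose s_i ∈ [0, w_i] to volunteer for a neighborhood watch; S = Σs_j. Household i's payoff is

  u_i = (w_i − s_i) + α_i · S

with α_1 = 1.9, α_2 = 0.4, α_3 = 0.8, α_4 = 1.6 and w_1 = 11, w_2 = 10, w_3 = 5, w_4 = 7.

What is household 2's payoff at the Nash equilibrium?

∂u_i/∂s_i = α_i − 1, so household i contributes w_i if α_i > 1, else 0.
α_i > 1 for i ∈ {1, 4}; NE contributions (11, 0, 0, 7), S = 18.
u_2 = (10 − 0) + 0.4·18 = 17.2.

17.2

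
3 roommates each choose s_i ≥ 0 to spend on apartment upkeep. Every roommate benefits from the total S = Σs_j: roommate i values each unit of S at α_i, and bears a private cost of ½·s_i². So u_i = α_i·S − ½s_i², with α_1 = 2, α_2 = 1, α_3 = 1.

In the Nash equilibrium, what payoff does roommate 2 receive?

3.5

Roommate i's FOC: ∂u_i/∂s_i = α_i − s_i = 0, so s_i* = α_i.
NE contributions = (2, 1, 1); S = 4.
u_2 = α_2·S − ½·(s_2)² = 1·4 − ½·1² = 3.5.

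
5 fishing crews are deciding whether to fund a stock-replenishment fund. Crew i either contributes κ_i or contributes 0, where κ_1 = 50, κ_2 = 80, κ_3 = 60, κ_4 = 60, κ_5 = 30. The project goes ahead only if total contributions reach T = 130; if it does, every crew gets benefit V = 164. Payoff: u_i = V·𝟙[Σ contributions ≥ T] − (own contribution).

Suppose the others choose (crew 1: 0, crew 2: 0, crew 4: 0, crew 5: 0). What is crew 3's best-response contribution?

0

Others' total = 0. Even contributing 60 gives 60 < 130: no benefit either way.
Best response: 0.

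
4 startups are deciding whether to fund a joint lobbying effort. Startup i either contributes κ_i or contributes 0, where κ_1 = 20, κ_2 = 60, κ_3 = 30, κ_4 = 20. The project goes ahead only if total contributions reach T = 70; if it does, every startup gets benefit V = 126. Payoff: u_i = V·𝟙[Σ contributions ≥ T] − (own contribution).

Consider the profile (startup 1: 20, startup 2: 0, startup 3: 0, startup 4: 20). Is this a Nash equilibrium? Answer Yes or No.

Total = 40 < 70: not provided.
Startup 1 (pledges 20, payoff -20): dropping to 0 → total 20, payoff 0. Profitable deviation.

No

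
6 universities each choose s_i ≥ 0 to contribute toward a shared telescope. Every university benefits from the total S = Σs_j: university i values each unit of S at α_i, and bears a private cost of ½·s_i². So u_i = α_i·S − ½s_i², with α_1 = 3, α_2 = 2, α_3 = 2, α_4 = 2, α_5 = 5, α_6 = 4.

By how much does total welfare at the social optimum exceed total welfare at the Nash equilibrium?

University i's FOC: ∂u_i/∂s_i = α_i − s_i = 0, so s_i* = α_i.
NE contributions = (3, 2, 2, 2, 5, 4); S = 18.
W^NE = (Σα)·S − ½Σα_i² = 18² − ½·62 = 293.
Planner sets s_i = Σα_j = 18 for every i, so S^SO = 6·18 = 108.
W^SO = (Σα)·S^SO − ½·6·(Σα)² = (6/2)·18² = 972.
Deadweight loss = W^SO − W^NE = 679.

679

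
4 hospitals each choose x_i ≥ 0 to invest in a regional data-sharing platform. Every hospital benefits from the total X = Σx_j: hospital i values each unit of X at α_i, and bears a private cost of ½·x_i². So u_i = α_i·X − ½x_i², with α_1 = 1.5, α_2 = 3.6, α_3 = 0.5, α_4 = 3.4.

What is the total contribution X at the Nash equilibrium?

Hospital i's FOC: ∂u_i/∂x_i = α_i − x_i = 0, so x_i* = α_i.
NE contributions = (1.5, 3.6, 0.5, 3.4); X = 9.

9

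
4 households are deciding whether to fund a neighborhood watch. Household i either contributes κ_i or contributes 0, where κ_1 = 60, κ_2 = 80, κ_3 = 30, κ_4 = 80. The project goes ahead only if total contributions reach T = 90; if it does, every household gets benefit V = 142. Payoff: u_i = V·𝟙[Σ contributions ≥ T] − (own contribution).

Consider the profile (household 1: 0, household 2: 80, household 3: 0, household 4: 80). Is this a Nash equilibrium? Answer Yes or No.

Total = 160 ≥ 90: provided.
Household 1 (pledges 0, payoff 142): pledging 60 → total 220, payoff 82. No gain.
Household 2 (pledges 80, payoff 62): dropping to 0 → total 80, payoff 0. No gain.
Household 3 (pledges 0, payoff 142): pledging 30 → total 190, payoff 112. No gain.
Household 4 (pledges 80, payoff 62): dropping to 0 → total 80, payoff 0. No gain.

Yes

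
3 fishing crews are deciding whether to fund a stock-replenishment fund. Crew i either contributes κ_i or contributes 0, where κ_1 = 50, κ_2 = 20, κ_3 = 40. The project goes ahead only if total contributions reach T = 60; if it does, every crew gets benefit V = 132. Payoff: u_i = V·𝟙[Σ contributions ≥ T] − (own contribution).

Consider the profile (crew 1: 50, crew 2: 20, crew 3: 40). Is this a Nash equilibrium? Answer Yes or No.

Total = 110 ≥ 60: provided.
Crew 1 (pledges 50, payoff 82): dropping to 0 → total 60, payoff 132. Profitable deviation.

No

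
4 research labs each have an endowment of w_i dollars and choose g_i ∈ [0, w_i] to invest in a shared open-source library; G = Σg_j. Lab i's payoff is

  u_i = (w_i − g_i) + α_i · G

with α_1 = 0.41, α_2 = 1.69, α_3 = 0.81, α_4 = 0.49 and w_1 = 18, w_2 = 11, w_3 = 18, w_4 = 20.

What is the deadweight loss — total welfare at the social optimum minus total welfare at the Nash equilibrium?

134.4

∂u_i/∂g_i = α_i − 1, so lab i contributes w_i if α_i > 1, else 0.
α_i > 1 for i ∈ {2}; NE contributions (0, 11, 0, 0), G = 11.
W^NE = Σw_i − G^NE + (Σα_i)·G^NE = 67 + 2.4·11 = 93.4.
Planner: ∂(Σu_j)/∂g_i = Σα_j − 1 = 2.4 > 0, so everyone contributes w_i; G^SO = 67, W^SO = 67 + 2.4·67 = 227.8.
Deadweight loss = 134.4.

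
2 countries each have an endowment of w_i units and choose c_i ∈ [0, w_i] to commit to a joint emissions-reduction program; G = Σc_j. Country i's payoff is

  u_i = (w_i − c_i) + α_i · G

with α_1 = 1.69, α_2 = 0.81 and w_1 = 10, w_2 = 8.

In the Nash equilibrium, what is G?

10

∂u_i/∂c_i = α_i − 1, so country i contributes w_i if α_i > 1, else 0.
α_i > 1 for i ∈ {1}; NE contributions (10, 0), G = 10.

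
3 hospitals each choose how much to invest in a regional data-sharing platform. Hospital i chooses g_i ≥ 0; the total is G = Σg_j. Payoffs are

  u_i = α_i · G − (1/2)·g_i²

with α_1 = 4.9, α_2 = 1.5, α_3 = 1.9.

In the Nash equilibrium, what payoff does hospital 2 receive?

Hospital i's FOC: ∂u_i/∂g_i = α_i − g_i = 0, so g_i* = α_i.
NE contributions = (4.9, 1.5, 1.9); G = 8.3.
u_2 = α_2·G − ½·(g_2)² = 1.5·8.3 − ½·1.5² = 11.325.

11.325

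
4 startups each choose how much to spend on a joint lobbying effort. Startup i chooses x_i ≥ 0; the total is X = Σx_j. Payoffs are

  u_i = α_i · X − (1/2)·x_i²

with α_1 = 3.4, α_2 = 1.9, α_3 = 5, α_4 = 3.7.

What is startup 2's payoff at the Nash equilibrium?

24.795

Startup i's FOC: ∂u_i/∂x_i = α_i − x_i = 0, so x_i* = α_i.
NE contributions = (3.4, 1.9, 5, 3.7); X = 14.
u_2 = α_2·X − ½·(x_2)² = 1.9·14 − ½·1.9² = 24.795.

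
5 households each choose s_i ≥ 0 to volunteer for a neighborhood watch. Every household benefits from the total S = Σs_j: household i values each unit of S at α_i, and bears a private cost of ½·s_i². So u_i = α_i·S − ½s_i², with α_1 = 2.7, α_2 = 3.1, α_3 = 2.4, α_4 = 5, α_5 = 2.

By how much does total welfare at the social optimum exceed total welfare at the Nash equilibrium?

Household i's FOC: ∂u_i/∂s_i = α_i − s_i = 0, so s_i* = α_i.
NE contributions = (2.7, 3.1, 2.4, 5, 2); S = 15.2.
W^NE = (Σα)·S − ½Σα_i² = 15.2² − ½·51.66 = 205.21.
Planner sets s_i = Σα_j = 15.2 for every i, so S^SO = 5·15.2 = 76.
W^SO = (Σα)·S^SO − ½·5·(Σα)² = (5/2)·15.2² = 577.6.
Deadweight loss = W^SO − W^NE = 372.39.

372.39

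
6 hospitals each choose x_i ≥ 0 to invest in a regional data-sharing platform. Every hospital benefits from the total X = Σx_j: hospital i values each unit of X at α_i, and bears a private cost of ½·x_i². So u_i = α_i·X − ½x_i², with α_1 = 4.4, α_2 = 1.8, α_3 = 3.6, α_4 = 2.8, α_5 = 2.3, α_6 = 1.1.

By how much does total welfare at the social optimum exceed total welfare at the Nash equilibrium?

536.95

Hospital i's FOC: ∂u_i/∂x_i = α_i − x_i = 0, so x_i* = α_i.
NE contributions = (4.4, 1.8, 3.6, 2.8, 2.3, 1.1); X = 16.
W^NE = (Σα)·X − ½Σα_i² = 16² − ½·49.9 = 231.05.
Planner sets x_i = Σα_j = 16 for every i, so X^SO = 6·16 = 96.
W^SO = (Σα)·X^SO − ½·6·(Σα)² = (6/2)·16² = 768.
Deadweight loss = W^SO − W^NE = 536.95.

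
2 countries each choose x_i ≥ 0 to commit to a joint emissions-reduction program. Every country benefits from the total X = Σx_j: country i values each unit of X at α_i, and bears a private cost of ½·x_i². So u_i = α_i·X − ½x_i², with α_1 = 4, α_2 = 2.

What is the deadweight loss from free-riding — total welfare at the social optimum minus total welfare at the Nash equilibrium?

10

Country i's FOC: ∂u_i/∂x_i = α_i − x_i = 0, so x_i* = α_i.
NE contributions = (4, 2); X = 6.
W^NE = (Σα)·X − ½Σα_i² = 6² − ½·20 = 26.
Planner sets x_i = Σα_j = 6 for every i, so X^SO = 2·6 = 12.
W^SO = (Σα)·X^SO − ½·2·(Σα)² = (2/2)·6² = 36.
Deadweight loss = W^SO − W^NE = 10.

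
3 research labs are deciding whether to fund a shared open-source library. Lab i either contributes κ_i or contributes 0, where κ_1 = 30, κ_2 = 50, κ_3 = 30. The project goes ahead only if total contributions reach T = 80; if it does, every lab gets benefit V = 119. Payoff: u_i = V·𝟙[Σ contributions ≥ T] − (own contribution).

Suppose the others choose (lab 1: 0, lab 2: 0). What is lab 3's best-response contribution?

Others' total = 0. Even contributing 30 gives 30 < 80: no benefit either way.
Best response: 0.

0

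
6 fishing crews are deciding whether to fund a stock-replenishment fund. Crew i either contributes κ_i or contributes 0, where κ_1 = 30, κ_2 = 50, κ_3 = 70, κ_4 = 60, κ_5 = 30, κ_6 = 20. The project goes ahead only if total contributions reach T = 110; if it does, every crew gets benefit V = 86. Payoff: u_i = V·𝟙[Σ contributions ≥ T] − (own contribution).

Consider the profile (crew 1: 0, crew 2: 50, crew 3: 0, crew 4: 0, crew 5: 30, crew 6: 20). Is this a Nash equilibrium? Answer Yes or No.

Total = 100 < 110: not provided.
Crew 1 (pledges 0, payoff 0): pledging 30 → total 130, payoff 56. Profitable deviation.

No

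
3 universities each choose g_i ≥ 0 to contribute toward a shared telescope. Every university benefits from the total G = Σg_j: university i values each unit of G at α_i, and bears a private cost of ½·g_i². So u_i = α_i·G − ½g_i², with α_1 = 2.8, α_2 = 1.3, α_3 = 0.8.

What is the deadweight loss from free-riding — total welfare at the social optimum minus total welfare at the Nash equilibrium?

University i's FOC: ∂u_i/∂g_i = α_i − g_i = 0, so g_i* = α_i.
NE contributions = (2.8, 1.3, 0.8); G = 4.9.
W^NE = (Σα)·G − ½Σα_i² = 4.9² − ½·10.17 = 18.925.
Planner sets g_i = Σα_j = 4.9 for every i, so G^SO = 3·4.9 = 14.7.
W^SO = (Σα)·G^SO − ½·3·(Σα)² = (3/2)·4.9² = 36.015.
Deadweight loss = W^SO − W^NE = 17.09.

17.09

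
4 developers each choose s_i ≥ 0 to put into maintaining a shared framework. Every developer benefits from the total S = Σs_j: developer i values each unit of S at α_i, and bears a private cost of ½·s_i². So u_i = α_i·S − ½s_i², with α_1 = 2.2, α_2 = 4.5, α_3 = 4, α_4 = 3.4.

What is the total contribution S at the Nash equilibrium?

14.1

Developer i's FOC: ∂u_i/∂s_i = α_i − s_i = 0, so s_i* = α_i.
NE contributions = (2.2, 4.5, 4, 3.4); S = 14.1.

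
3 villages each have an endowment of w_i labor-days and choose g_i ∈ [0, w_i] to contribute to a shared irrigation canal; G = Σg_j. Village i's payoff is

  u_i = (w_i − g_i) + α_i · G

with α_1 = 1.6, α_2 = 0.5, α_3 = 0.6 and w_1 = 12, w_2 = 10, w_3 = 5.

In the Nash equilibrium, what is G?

∂u_i/∂g_i = α_i − 1, so village i contributes w_i if α_i > 1, else 0.
α_i > 1 for i ∈ {1}; NE contributions (12, 0, 0), G = 12.

12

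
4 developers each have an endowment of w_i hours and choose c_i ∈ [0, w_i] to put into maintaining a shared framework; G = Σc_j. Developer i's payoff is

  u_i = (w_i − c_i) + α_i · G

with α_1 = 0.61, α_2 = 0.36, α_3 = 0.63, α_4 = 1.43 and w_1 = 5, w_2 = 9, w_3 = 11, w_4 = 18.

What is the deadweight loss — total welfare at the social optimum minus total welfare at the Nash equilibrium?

50.75

∂u_i/∂c_i = α_i − 1, so developer i contributes w_i if α_i > 1, else 0.
α_i > 1 for i ∈ {4}; NE contributions (0, 0, 0, 18), G = 18.
W^NE = Σw_i − G^NE + (Σα_i)·G^NE = 43 + 2.03·18 = 79.54.
Planner: ∂(Σu_j)/∂c_i = Σα_j − 1 = 2.03 > 0, so everyone contributes w_i; G^SO = 43, W^SO = 43 + 2.03·43 = 130.29.
Deadweight loss = 50.75.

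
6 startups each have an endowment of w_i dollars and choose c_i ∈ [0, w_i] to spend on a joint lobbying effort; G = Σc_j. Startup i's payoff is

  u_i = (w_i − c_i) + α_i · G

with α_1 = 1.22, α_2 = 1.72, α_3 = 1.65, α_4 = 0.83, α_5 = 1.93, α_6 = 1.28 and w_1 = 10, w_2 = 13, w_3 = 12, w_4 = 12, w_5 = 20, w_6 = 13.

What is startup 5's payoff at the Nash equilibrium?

∂u_i/∂c_i = α_i − 1, so startup i contributes w_i if α_i > 1, else 0.
α_i > 1 for i ∈ {1, 2, 3, 5, 6}; NE contributions (10, 13, 12, 0, 20, 13), G = 68.
u_5 = (20 − 20) + 1.93·68 = 131.24.

131.24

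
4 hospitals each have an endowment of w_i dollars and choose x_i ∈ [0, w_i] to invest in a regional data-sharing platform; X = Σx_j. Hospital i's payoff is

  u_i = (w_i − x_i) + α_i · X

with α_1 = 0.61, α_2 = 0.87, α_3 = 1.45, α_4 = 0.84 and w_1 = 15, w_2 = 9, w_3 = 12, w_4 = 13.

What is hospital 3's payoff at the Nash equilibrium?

17.4

∂u_i/∂x_i = α_i − 1, so hospital i contributes w_i if α_i > 1, else 0.
α_i > 1 for i ∈ {3}; NE contributions (0, 0, 12, 0), X = 12.
u_3 = (12 − 12) + 1.45·12 = 17.4.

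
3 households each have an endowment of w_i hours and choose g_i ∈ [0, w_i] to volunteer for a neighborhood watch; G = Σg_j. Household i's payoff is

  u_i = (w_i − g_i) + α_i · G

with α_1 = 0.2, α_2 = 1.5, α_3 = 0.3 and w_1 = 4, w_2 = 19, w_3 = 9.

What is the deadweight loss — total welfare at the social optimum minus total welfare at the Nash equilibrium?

∂u_i/∂g_i = α_i − 1, so household i contributes w_i if α_i > 1, else 0.
α_i > 1 for i ∈ {2}; NE contributions (0, 19, 0), G = 19.
W^NE = Σw_i − G^NE + (Σα_i)·G^NE = 32 + 1·19 = 51.
Planner: ∂(Σu_j)/∂g_i = Σα_j − 1 = 1 > 0, so everyone contributes w_i; G^SO = 32, W^SO = 32 + 1·32 = 64.
Deadweight loss = 13.

13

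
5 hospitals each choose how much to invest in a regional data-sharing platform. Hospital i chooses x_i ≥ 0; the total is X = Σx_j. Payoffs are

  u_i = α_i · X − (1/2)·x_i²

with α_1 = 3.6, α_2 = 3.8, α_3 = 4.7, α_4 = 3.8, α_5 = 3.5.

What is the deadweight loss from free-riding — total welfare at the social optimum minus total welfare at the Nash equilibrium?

602.63

Hospital i's FOC: ∂u_i/∂x_i = α_i − x_i = 0, so x_i* = α_i.
NE contributions = (3.6, 3.8, 4.7, 3.8, 3.5); X = 19.4.
W^NE = (Σα)·X − ½Σα_i² = 19.4² − ½·76.18 = 338.27.
Planner sets x_i = Σα_j = 19.4 for every i, so X^SO = 5·19.4 = 97.
W^SO = (Σα)·X^SO − ½·5·(Σα)² = (5/2)·19.4² = 940.9.
Deadweight loss = W^SO − W^NE = 602.63.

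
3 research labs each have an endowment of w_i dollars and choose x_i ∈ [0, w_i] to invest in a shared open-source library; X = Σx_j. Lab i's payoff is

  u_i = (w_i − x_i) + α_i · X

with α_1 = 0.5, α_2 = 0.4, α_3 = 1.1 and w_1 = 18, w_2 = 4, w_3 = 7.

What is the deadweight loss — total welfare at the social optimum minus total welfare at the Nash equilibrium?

∂u_i/∂x_i = α_i − 1, so lab i contributes w_i if α_i > 1, else 0.
α_i > 1 for i ∈ {3}; NE contributions (0, 0, 7), X = 7.
W^NE = Σw_i − X^NE + (Σα_i)·X^NE = 29 + 1·7 = 36.
Planner: ∂(Σu_j)/∂x_i = Σα_j − 1 = 1 > 0, so everyone contributes w_i; X^SO = 29, W^SO = 29 + 1·29 = 58.
Deadweight loss = 22.

22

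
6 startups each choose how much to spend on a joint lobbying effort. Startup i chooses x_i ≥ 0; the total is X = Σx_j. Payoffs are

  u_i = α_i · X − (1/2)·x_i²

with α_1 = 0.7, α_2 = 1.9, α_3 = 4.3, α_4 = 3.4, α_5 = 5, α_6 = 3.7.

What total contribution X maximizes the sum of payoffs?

Planner FOC: ∂(Σu_j)/∂x_i = (Σα_j) − x_i = 0, so x_i^SO = Σα_j = 19 for every i; X^SO = 114.

114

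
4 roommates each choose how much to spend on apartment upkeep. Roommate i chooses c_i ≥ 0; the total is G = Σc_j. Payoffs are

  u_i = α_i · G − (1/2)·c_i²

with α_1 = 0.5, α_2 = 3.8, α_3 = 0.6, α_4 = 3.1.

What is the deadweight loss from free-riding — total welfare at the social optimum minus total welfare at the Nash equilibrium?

Roommate i's FOC: ∂u_i/∂c_i = α_i − c_i = 0, so c_i* = α_i.
NE contributions = (0.5, 3.8, 0.6, 3.1); G = 8.
W^NE = (Σα)·G − ½Σα_i² = 8² − ½·24.66 = 51.67.
Planner sets c_i = Σα_j = 8 for every i, so G^SO = 4·8 = 32.
W^SO = (Σα)·G^SO − ½·4·(Σα)² = (4/2)·8² = 128.
Deadweight loss = W^SO − W^NE = 76.33.

76.33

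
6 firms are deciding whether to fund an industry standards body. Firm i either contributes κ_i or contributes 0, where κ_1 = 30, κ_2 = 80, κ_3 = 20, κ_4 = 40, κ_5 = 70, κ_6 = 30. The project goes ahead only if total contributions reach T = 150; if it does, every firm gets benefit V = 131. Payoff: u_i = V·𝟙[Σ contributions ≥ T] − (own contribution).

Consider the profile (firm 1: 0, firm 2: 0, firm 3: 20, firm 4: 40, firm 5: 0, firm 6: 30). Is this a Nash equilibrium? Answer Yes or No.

No

Total = 90 < 150: not provided.
Firm 1 (pledges 0, payoff 0): pledging 30 → total 120, payoff -30. No gain.
Firm 2 (pledges 0, payoff 0): pledging 80 → total 170, payoff 51. Profitable deviation.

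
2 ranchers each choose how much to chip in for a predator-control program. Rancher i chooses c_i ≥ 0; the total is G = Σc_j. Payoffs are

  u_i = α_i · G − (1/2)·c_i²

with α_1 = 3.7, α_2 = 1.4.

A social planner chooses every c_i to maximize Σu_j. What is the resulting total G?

10.2

Planner FOC: ∂(Σu_j)/∂c_i = (Σα_j) − c_i = 0, so c_i^SO = Σα_j = 5.1 for every i; G^SO = 10.2.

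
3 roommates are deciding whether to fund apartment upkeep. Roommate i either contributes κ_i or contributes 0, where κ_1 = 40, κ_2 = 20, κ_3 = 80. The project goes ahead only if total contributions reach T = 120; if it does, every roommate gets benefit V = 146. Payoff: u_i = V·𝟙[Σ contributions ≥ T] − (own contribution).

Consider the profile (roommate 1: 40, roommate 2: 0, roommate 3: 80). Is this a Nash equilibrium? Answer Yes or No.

Yes

Total = 120 ≥ 120: provided.
Roommate 1 (pledges 40, payoff 106): dropping to 0 → total 80, payoff 0. No gain.
Roommate 2 (pledges 0, payoff 146): pledging 20 → total 140, payoff 126. No gain.
Roommate 3 (pledges 80, payoff 66): dropping to 0 → total 40, payoff 0. No gain.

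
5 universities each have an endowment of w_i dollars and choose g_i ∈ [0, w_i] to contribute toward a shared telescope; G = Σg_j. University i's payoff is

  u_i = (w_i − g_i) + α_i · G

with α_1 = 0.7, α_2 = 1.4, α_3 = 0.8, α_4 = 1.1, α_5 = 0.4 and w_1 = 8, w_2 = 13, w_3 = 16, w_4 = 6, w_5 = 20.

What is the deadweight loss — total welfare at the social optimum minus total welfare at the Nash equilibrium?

∂u_i/∂g_i = α_i − 1, so university i contributes w_i if α_i > 1, else 0.
α_i > 1 for i ∈ {2, 4}; NE contributions (0, 13, 0, 6, 0), G = 19.
W^NE = Σw_i − G^NE + (Σα_i)·G^NE = 63 + 3.4·19 = 127.6.
Planner: ∂(Σu_j)/∂g_i = Σα_j − 1 = 3.4 > 0, so everyone contributes w_i; G^SO = 63, W^SO = 63 + 3.4·63 = 277.2.
Deadweight loss = 149.6.

149.6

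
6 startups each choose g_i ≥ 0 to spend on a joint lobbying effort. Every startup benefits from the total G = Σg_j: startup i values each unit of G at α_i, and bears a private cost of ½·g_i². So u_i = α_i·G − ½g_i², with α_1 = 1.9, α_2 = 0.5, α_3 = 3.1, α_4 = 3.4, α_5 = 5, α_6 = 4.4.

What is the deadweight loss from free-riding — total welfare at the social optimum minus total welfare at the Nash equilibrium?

704.475

Startup i's FOC: ∂u_i/∂g_i = α_i − g_i = 0, so g_i* = α_i.
NE contributions = (1.9, 0.5, 3.1, 3.4, 5, 4.4); G = 18.3.
W^NE = (Σα)·G − ½Σα_i² = 18.3² − ½·69.39 = 300.195.
Planner sets g_i = Σα_j = 18.3 for every i, so G^SO = 6·18.3 = 109.8.
W^SO = (Σα)·G^SO − ½·6·(Σα)² = (6/2)·18.3² = 1004.67.
Deadweight loss = W^SO − W^NE = 704.475.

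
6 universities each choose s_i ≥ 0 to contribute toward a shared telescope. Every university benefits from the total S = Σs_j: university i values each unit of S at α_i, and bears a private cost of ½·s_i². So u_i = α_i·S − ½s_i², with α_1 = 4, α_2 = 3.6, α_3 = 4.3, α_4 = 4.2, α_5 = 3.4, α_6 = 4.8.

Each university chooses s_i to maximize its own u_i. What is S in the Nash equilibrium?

24.3

University i's FOC: ∂u_i/∂s_i = α_i − s_i = 0, so s_i* = α_i.
NE contributions = (4, 3.6, 4.3, 4.2, 3.4, 4.8); S = 24.3.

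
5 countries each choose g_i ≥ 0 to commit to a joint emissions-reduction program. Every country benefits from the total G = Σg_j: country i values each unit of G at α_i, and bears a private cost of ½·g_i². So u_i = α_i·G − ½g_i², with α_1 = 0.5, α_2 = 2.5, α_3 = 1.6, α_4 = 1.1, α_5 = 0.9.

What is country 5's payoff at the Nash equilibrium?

Country i's FOC: ∂u_i/∂g_i = α_i − g_i = 0, so g_i* = α_i.
NE contributions = (0.5, 2.5, 1.6, 1.1, 0.9); G = 6.6.
u_5 = α_5·G − ½·(g_5)² = 0.9·6.6 − ½·0.9² = 5.535.

5.535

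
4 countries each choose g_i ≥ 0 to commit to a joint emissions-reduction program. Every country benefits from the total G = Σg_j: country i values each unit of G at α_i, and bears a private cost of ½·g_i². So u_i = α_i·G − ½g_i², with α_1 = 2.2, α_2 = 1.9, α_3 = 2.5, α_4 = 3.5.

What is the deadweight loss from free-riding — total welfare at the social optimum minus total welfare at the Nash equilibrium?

Country i's FOC: ∂u_i/∂g_i = α_i − g_i = 0, so g_i* = α_i.
NE contributions = (2.2, 1.9, 2.5, 3.5); G = 10.1.
W^NE = (Σα)·G − ½Σα_i² = 10.1² − ½·26.95 = 88.535.
Planner sets g_i = Σα_j = 10.1 for every i, so G^SO = 4·10.1 = 40.4.
W^SO = (Σα)·G^SO − ½·4·(Σα)² = (4/2)·10.1² = 204.02.
Deadweight loss = W^SO − W^NE = 115.485.

115.485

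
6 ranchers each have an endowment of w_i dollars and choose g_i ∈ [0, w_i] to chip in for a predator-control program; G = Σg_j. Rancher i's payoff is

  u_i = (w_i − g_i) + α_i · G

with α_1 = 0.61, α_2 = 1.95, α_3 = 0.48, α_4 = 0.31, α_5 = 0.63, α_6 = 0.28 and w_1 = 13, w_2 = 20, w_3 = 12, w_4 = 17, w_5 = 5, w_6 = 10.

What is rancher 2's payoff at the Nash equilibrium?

∂u_i/∂g_i = α_i − 1, so rancher i contributes w_i if α_i > 1, else 0.
α_i > 1 for i ∈ {2}; NE contributions (0, 20, 0, 0, 0, 0), G = 20.
u_2 = (20 − 20) + 1.95·20 = 39.

39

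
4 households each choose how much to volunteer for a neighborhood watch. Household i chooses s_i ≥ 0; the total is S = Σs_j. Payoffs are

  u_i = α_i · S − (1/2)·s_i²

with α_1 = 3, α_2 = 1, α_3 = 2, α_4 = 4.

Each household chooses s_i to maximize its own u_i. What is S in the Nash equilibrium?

Household i's FOC: ∂u_i/∂s_i = α_i − s_i = 0, so s_i* = α_i.
NE contributions = (3, 1, 2, 4); S = 10.

10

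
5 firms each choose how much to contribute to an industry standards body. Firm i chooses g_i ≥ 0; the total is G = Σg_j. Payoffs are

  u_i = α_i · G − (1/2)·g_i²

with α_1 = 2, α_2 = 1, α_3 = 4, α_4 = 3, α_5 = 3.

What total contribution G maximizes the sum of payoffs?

65

Planner FOC: ∂(Σu_j)/∂g_i = (Σα_j) − g_i = 0, so g_i^SO = Σα_j = 13 for every i; G^SO = 65.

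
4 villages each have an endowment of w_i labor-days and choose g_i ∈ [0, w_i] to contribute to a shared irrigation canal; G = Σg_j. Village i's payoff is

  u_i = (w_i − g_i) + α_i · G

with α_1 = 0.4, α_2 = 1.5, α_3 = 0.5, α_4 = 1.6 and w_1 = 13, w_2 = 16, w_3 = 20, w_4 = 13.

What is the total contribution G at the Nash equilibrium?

∂u_i/∂g_i = α_i − 1, so village i contributes w_i if α_i > 1, else 0.
α_i > 1 for i ∈ {2, 4}; NE contributions (0, 16, 0, 13), G = 29.

29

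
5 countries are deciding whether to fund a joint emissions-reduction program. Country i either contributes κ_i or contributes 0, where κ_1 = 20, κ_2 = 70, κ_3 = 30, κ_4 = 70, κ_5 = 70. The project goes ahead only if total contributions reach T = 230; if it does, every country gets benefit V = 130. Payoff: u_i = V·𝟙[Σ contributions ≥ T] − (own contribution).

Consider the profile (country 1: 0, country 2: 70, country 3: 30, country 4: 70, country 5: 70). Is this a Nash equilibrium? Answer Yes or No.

Total = 240 ≥ 230: provided.
Country 1 (pledges 0, payoff 130): pledging 20 → total 260, payoff 110. No gain.
Country 2 (pledges 70, payoff 60): dropping to 0 → total 170, payoff 0. No gain.
Country 3 (pledges 30, payoff 100): dropping to 0 → total 210, payoff 0. No gain.
Country 4 (pledges 70, payoff 60): dropping to 0 → total 170, payoff 0. No gain.
Country 5 (pledges 70, payoff 60): dropping to 0 → total 170, payoff 0. No gain.

Yes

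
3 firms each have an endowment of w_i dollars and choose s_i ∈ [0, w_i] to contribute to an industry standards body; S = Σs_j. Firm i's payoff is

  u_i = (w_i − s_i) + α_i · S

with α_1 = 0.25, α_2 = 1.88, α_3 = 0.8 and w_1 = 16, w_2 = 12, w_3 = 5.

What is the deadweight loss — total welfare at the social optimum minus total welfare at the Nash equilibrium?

40.53

∂u_i/∂s_i = α_i − 1, so firm i contributes w_i if α_i > 1, else 0.
α_i > 1 for i ∈ {2}; NE contributions (0, 12, 0), S = 12.
W^NE = Σw_i − S^NE + (Σα_i)·S^NE = 33 + 1.93·12 = 56.16.
Planner: ∂(Σu_j)/∂s_i = Σα_j − 1 = 1.93 > 0, so everyone contributes w_i; S^SO = 33, W^SO = 33 + 1.93·33 = 96.69.
Deadweight loss = 40.53.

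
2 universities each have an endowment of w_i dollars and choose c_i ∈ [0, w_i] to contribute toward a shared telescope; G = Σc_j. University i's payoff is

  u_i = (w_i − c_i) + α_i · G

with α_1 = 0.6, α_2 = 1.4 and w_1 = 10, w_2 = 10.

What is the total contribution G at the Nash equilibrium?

∂u_i/∂c_i = α_i − 1, so university i contributes w_i if α_i > 1, else 0.
α_i > 1 for i ∈ {2}; NE contributions (0, 10), G = 10.

10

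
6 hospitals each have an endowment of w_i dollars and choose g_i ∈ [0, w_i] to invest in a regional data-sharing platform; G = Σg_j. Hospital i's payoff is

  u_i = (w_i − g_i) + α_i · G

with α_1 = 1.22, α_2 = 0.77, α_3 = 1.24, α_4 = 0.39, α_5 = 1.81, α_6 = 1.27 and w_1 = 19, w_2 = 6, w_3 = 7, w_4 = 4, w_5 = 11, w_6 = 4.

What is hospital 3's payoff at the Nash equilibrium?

∂u_i/∂g_i = α_i − 1, so hospital i contributes w_i if α_i > 1, else 0.
α_i > 1 for i ∈ {1, 3, 5, 6}; NE contributions (19, 0, 7, 0, 11, 4), G = 41.
u_3 = (7 − 7) + 1.24·41 = 50.84.

50.84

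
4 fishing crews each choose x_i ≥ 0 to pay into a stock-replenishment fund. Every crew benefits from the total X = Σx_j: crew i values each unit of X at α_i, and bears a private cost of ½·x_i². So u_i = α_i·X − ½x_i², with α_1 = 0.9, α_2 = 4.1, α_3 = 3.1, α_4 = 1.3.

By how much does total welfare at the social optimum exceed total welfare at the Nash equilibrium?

102.82

Crew i's FOC: ∂u_i/∂x_i = α_i − x_i = 0, so x_i* = α_i.
NE contributions = (0.9, 4.1, 3.1, 1.3); X = 9.4.
W^NE = (Σα)·X − ½Σα_i² = 9.4² − ½·28.92 = 73.9.
Planner sets x_i = Σα_j = 9.4 for every i, so X^SO = 4·9.4 = 37.6.
W^SO = (Σα)·X^SO − ½·4·(Σα)² = (4/2)·9.4² = 176.72.
Deadweight loss = W^SO − W^NE = 102.82.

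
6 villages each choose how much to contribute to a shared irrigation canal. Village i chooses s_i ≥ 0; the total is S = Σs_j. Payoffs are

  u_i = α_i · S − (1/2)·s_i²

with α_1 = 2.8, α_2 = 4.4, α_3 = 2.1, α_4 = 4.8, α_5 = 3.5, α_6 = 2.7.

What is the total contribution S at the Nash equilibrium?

20.3

Village i's FOC: ∂u_i/∂s_i = α_i − s_i = 0, so s_i* = α_i.
NE contributions = (2.8, 4.4, 2.1, 4.8, 3.5, 2.7); S = 20.3.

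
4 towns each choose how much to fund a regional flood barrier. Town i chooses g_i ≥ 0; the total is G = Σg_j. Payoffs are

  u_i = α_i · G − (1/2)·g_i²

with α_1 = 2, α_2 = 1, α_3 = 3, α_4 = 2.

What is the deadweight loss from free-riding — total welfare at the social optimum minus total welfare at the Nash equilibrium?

73

Town i's FOC: ∂u_i/∂g_i = α_i − g_i = 0, so g_i* = α_i.
NE contributions = (2, 1, 3, 2); G = 8.
W^NE = (Σα)·G − ½Σα_i² = 8² − ½·18 = 55.
Planner sets g_i = Σα_j = 8 for every i, so G^SO = 4·8 = 32.
W^SO = (Σα)·G^SO − ½·4·(Σα)² = (4/2)·8² = 128.
Deadweight loss = W^SO − W^NE = 73.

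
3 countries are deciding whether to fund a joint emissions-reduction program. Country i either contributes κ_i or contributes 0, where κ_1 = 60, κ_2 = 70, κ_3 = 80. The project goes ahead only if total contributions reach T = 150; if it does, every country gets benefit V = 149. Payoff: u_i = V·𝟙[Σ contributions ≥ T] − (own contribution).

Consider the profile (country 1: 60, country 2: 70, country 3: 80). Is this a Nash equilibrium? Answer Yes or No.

No

Total = 210 ≥ 150: provided.
Country 1 (pledges 60, payoff 89): dropping to 0 → total 150, payoff 149. Profitable deviation.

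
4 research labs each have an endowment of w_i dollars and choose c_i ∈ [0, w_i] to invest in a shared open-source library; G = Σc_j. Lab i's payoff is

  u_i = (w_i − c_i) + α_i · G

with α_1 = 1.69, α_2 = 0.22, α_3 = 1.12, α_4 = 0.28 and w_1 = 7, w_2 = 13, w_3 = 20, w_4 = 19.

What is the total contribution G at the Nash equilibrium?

27

∂u_i/∂c_i = α_i − 1, so lab i contributes w_i if α_i > 1, else 0.
α_i > 1 for i ∈ {1, 3}; NE contributions (7, 0, 20, 0), G = 27.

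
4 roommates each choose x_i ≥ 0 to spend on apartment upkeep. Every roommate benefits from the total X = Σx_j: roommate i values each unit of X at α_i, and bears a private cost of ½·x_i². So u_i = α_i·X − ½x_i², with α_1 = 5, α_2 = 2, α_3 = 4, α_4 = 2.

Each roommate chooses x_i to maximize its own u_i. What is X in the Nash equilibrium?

Roommate i's FOC: ∂u_i/∂x_i = α_i − x_i = 0, so x_i* = α_i.
NE contributions = (5, 2, 4, 2); X = 13.

13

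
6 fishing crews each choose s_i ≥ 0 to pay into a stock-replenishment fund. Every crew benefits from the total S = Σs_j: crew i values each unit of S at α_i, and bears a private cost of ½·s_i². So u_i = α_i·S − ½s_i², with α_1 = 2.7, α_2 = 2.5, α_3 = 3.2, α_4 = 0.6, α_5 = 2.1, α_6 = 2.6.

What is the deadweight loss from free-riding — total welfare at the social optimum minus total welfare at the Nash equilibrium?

Crew i's FOC: ∂u_i/∂s_i = α_i − s_i = 0, so s_i* = α_i.
NE contributions = (2.7, 2.5, 3.2, 0.6, 2.1, 2.6); S = 13.7.
W^NE = (Σα)·S − ½Σα_i² = 13.7² − ½·35.31 = 170.035.
Planner sets s_i = Σα_j = 13.7 for every i, so S^SO = 6·13.7 = 82.2.
W^SO = (Σα)·S^SO − ½·6·(Σα)² = (6/2)·13.7² = 563.07.
Deadweight loss = W^SO − W^NE = 393.035.

393.035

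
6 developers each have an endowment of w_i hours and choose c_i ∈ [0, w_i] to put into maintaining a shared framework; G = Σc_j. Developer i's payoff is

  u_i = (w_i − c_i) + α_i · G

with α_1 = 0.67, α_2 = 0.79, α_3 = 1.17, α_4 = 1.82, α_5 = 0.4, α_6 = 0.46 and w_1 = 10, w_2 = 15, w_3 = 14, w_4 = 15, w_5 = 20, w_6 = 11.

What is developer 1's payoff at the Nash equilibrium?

∂u_i/∂c_i = α_i − 1, so developer i contributes w_i if α_i > 1, else 0.
α_i > 1 for i ∈ {3, 4}; NE contributions (0, 0, 14, 15, 0, 0), G = 29.
u_1 = (10 − 0) + 0.67·29 = 29.43.

29.43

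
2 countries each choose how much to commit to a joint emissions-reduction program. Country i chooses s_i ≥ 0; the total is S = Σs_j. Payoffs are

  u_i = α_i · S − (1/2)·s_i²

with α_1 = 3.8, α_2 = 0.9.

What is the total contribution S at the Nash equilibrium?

Country i's FOC: ∂u_i/∂s_i = α_i − s_i = 0, so s_i* = α_i.
NE contributions = (3.8, 0.9); S = 4.7.

4.7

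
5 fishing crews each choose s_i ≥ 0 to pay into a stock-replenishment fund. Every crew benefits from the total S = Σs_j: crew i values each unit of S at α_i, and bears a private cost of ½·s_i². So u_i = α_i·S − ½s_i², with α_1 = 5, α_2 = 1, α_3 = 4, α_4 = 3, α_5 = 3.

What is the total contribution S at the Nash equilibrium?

Crew i's FOC: ∂u_i/∂s_i = α_i − s_i = 0, so s_i* = α_i.
NE contributions = (5, 1, 4, 3, 3); S = 16.

16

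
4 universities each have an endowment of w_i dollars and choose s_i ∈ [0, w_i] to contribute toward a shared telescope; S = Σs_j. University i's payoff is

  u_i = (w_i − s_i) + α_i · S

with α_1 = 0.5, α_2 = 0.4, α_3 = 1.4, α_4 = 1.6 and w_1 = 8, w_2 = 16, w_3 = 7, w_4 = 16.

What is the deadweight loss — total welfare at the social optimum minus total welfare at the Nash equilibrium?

∂u_i/∂s_i = α_i − 1, so university i contributes w_i if α_i > 1, else 0.
α_i > 1 for i ∈ {3, 4}; NE contributions (0, 0, 7, 16), S = 23.
W^NE = Σw_i − S^NE + (Σα_i)·S^NE = 47 + 2.9·23 = 113.7.
Planner: ∂(Σu_j)/∂s_i = Σα_j − 1 = 2.9 > 0, so everyone contributes w_i; S^SO = 47, W^SO = 47 + 2.9·47 = 183.3.
Deadweight loss = 69.6.

69.6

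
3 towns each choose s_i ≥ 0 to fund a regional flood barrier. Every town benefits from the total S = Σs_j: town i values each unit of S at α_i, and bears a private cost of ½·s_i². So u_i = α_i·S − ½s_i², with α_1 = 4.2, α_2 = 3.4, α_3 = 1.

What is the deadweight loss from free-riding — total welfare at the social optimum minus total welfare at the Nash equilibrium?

Town i's FOC: ∂u_i/∂s_i = α_i − s_i = 0, so s_i* = α_i.
NE contributions = (4.2, 3.4, 1); S = 8.6.
W^NE = (Σα)·S − ½Σα_i² = 8.6² − ½·30.2 = 58.86.
Planner sets s_i = Σα_j = 8.6 for every i, so S^SO = 3·8.6 = 25.8.
W^SO = (Σα)·S^SO − ½·3·(Σα)² = (3/2)·8.6² = 110.94.
Deadweight loss = W^SO − W^NE = 52.08.

52.08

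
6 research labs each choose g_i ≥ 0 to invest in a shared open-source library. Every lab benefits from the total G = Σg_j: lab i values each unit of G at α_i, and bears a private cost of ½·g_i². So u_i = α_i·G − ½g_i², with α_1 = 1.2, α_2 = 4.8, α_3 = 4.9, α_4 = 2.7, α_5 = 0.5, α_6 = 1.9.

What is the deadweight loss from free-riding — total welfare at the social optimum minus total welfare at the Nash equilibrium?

541.82

Lab i's FOC: ∂u_i/∂g_i = α_i − g_i = 0, so g_i* = α_i.
NE contributions = (1.2, 4.8, 4.9, 2.7, 0.5, 1.9); G = 16.
W^NE = (Σα)·G − ½Σα_i² = 16² − ½·59.64 = 226.18.
Planner sets g_i = Σα_j = 16 for every i, so G^SO = 6·16 = 96.
W^SO = (Σα)·G^SO − ½·6·(Σα)² = (6/2)·16² = 768.
Deadweight loss = W^SO − W^NE = 541.82.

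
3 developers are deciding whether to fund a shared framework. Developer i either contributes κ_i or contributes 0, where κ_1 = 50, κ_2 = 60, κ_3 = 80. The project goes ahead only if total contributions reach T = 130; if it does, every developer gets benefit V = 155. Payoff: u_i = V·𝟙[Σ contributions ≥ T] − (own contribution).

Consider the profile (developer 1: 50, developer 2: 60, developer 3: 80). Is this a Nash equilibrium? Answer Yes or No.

Total = 190 ≥ 130: provided.
Developer 1 (pledges 50, payoff 105): dropping to 0 → total 140, payoff 155. Profitable deviation.

No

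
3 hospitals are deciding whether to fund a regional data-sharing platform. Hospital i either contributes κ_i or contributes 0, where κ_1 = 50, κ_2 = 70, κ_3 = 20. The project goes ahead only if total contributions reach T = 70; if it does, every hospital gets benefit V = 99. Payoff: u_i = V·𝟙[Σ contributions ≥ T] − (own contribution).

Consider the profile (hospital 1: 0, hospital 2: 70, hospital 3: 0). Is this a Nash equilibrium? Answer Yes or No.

Yes

Total = 70 ≥ 70: provided.
Hospital 1 (pledges 0, payoff 99): pledging 50 → total 120, payoff 49. No gain.
Hospital 2 (pledges 70, payoff 29): dropping to 0 → total 0, payoff 0. No gain.
Hospital 3 (pledges 0, payoff 99): pledging 20 → total 90, payoff 79. No gain.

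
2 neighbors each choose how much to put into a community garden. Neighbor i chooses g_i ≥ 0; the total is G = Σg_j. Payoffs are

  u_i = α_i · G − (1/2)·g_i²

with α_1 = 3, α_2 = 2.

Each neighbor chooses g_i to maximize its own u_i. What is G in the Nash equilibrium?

Neighbor i's FOC: ∂u_i/∂g_i = α_i − g_i = 0, so g_i* = α_i.
NE contributions = (3, 2); G = 5.

5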